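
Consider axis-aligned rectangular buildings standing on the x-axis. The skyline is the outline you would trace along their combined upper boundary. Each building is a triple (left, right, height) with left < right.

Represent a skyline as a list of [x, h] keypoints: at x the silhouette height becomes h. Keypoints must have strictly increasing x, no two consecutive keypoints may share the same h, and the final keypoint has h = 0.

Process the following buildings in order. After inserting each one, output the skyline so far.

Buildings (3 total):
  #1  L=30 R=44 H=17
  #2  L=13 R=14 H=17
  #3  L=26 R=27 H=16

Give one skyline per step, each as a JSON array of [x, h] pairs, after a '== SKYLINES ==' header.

== SKYLINES ==
[[30,17],[44,0]]
[[13,17],[14,0],[30,17],[44,0]]
[[13,17],[14,0],[26,16],[27,0],[30,17],[44,0]]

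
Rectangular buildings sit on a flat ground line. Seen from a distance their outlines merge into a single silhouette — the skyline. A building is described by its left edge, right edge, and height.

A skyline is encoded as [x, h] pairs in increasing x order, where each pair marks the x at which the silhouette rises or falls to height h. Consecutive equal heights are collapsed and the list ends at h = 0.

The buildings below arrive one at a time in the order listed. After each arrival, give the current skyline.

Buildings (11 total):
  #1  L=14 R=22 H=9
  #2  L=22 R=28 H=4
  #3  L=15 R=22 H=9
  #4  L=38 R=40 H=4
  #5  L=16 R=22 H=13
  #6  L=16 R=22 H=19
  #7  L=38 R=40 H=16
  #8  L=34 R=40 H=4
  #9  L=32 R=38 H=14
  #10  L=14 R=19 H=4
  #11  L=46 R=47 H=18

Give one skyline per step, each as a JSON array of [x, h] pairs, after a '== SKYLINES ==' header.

== SKYLINES ==
[[14,9],[22,0]]
[[14,9],[22,4],[28,0]]
[[14,9],[22,4],[28,0]]
[[14,9],[22,4],[28,0],[38,4],[40,0]]
[[14,9],[16,13],[22,4],[28,0],[38,4],[40,0]]
[[14,9],[16,19],[22,4],[28,0],[38,4],[40,0]]
[[14,9],[16,19],[22,4],[28,0],[38,16],[40,0]]
[[14,9],[16,19],[22,4],[28,0],[34,4],[38,16],[40,0]]
[[14,9],[16,19],[22,4],[28,0],[32,14],[38,16],[40,0]]
[[14,9],[16,19],[22,4],[28,0],[32,14],[38,16],[40,0]]
[[14,9],[16,19],[22,4],[28,0],[32,14],[38,16],[40,0],[46,18],[47,0]]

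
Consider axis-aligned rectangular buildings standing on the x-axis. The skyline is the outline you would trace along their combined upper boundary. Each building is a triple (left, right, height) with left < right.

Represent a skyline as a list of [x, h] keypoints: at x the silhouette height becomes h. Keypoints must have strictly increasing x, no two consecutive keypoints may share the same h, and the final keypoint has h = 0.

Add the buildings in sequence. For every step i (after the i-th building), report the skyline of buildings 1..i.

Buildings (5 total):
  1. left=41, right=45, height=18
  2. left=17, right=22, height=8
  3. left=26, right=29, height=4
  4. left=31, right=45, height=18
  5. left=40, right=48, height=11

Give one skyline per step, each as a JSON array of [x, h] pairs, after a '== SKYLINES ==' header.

== SKYLINES ==
[[41,18],[45,0]]
[[17,8],[22,0],[41,18],[45,0]]
[[17,8],[22,0],[26,4],[29,0],[41,18],[45,0]]
[[17,8],[22,0],[26,4],[29,0],[31,18],[45,0]]
[[17,8],[22,0],[26,4],[29,0],[31,18],[45,11],[48,0]]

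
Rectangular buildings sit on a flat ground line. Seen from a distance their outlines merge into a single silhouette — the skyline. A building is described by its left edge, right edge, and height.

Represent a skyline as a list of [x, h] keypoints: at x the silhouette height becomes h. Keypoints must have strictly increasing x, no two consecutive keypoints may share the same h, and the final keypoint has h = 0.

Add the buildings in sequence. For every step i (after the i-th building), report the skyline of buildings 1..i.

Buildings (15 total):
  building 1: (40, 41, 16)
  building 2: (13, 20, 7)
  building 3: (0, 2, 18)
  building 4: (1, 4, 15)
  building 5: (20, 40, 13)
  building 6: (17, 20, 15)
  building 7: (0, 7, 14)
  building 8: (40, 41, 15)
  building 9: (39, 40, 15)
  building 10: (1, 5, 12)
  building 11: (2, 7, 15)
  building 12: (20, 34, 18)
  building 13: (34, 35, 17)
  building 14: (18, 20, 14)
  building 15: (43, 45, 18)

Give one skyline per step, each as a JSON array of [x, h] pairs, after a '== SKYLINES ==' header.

== SKYLINES ==
[[40,16],[41,0]]
[[13,7],[20,0],[40,16],[41,0]]
[[0,18],[2,0],[13,7],[20,0],[40,16],[41,0]]
[[0,18],[2,15],[4,0],[13,7],[20,0],[40,16],[41,0]]
[[0,18],[2,15],[4,0],[13,7],[20,13],[40,16],[41,0]]
[[0,18],[2,15],[4,0],[13,7],[17,15],[20,13],[40,16],[41,0]]
[[0,18],[2,15],[4,14],[7,0],[13,7],[17,15],[20,13],[40,16],[41,0]]
[[0,18],[2,15],[4,14],[7,0],[13,7],[17,15],[20,13],[40,16],[41,0]]
[[0,18],[2,15],[4,14],[7,0],[13,7],[17,15],[20,13],[39,15],[40,16],[41,0]]
[[0,18],[2,15],[4,14],[7,0],[13,7],[17,15],[20,13],[39,15],[40,16],[41,0]]
[[0,18],[2,15],[7,0],[13,7],[17,15],[20,13],[39,15],[40,16],[41,0]]
[[0,18],[2,15],[7,0],[13,7],[17,15],[20,18],[34,13],[39,15],[40,16],[41,0]]
[[0,18],[2,15],[7,0],[13,7],[17,15],[20,18],[34,17],[35,13],[39,15],[40,16],[41,0]]
[[0,18],[2,15],[7,0],[13,7],[17,15],[20,18],[34,17],[35,13],[39,15],[40,16],[41,0]]
[[0,18],[2,15],[7,0],[13,7],[17,15],[20,18],[34,17],[35,13],[39,15],[40,16],[41,0],[43,18],[45,0]]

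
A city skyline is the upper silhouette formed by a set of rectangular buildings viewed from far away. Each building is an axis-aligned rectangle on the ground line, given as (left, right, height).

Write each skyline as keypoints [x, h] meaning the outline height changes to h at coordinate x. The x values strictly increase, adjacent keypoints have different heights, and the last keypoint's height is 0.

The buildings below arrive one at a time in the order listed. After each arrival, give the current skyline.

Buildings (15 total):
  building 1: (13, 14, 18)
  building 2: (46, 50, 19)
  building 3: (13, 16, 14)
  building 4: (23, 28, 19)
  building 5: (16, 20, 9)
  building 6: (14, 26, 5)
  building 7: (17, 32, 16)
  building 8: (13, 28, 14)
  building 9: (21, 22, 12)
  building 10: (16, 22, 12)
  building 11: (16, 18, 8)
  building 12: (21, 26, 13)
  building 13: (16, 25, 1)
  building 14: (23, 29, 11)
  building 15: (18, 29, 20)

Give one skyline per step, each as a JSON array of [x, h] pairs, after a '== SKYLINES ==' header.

== SKYLINES ==
[[13,18],[14,0]]
[[13,18],[14,0],[46,19],[50,0]]
[[13,18],[14,14],[16,0],[46,19],[50,0]]
[[13,18],[14,14],[16,0],[23,19],[28,0],[46,19],[50,0]]
[[13,18],[14,14],[16,9],[20,0],[23,19],[28,0],[46,19],[50,0]]
[[13,18],[14,14],[16,9],[20,5],[23,19],[28,0],[46,19],[50,0]]
[[13,18],[14,14],[16,9],[17,16],[23,19],[28,16],[32,0],[46,19],[50,0]]
[[13,18],[14,14],[17,16],[23,19],[28,16],[32,0],[46,19],[50,0]]
[[13,18],[14,14],[17,16],[23,19],[28,16],[32,0],[46,19],[50,0]]
[[13,18],[14,14],[17,16],[23,19],[28,16],[32,0],[46,19],[50,0]]
[[13,18],[14,14],[17,16],[23,19],[28,16],[32,0],[46,19],[50,0]]
[[13,18],[14,14],[17,16],[23,19],[28,16],[32,0],[46,19],[50,0]]
[[13,18],[14,14],[17,16],[23,19],[28,16],[32,0],[46,19],[50,0]]
[[13,18],[14,14],[17,16],[23,19],[28,16],[32,0],[46,19],[50,0]]
[[13,18],[14,14],[17,16],[18,20],[29,16],[32,0],[46,19],[50,0]]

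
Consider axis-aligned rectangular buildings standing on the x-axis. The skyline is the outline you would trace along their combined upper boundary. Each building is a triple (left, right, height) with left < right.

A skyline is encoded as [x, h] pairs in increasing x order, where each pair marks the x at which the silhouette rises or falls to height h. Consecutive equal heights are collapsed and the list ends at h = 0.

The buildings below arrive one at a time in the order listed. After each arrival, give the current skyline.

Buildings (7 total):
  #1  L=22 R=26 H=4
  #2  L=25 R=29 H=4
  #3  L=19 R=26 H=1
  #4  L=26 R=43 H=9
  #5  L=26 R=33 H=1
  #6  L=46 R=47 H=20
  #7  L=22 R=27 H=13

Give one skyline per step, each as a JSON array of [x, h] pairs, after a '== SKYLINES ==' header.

== SKYLINES ==
[[22,4],[26,0]]
[[22,4],[29,0]]
[[19,1],[22,4],[29,0]]
[[19,1],[22,4],[26,9],[43,0]]
[[19,1],[22,4],[26,9],[43,0]]
[[19,1],[22,4],[26,9],[43,0],[46,20],[47,0]]
[[19,1],[22,13],[27,9],[43,0],[46,20],[47,0]]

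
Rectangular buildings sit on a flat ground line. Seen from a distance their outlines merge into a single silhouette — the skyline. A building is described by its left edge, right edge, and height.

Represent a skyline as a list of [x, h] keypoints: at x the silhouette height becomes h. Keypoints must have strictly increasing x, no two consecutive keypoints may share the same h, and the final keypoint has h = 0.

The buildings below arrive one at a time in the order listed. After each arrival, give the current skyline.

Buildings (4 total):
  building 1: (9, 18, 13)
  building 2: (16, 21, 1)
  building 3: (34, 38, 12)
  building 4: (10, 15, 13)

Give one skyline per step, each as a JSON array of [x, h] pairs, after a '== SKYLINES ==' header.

== SKYLINES ==
[[9,13],[18,0]]
[[9,13],[18,1],[21,0]]
[[9,13],[18,1],[21,0],[34,12],[38,0]]
[[9,13],[18,1],[21,0],[34,12],[38,0]]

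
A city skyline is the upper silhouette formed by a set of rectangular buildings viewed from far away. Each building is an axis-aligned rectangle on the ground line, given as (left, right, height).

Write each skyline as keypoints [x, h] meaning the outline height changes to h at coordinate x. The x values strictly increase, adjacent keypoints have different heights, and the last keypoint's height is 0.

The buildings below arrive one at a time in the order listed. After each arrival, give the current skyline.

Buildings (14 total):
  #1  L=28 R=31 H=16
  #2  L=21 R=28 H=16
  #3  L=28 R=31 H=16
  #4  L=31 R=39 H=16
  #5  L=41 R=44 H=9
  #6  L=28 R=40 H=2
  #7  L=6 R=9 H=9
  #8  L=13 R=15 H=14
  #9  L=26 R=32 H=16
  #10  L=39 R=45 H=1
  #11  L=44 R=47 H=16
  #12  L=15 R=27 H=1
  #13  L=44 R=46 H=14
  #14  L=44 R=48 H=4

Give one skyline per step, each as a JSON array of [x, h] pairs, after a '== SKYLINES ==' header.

== SKYLINES ==
[[28,16],[31,0]]
[[21,16],[31,0]]
[[21,16],[31,0]]
[[21,16],[39,0]]
[[21,16],[39,0],[41,9],[44,0]]
[[21,16],[39,2],[40,0],[41,9],[44,0]]
[[6,9],[9,0],[21,16],[39,2],[40,0],[41,9],[44,0]]
[[6,9],[9,0],[13,14],[15,0],[21,16],[39,2],[40,0],[41,9],[44,0]]
[[6,9],[9,0],[13,14],[15,0],[21,16],[39,2],[40,0],[41,9],[44,0]]
[[6,9],[9,0],[13,14],[15,0],[21,16],[39,2],[40,1],[41,9],[44,1],[45,0]]
[[6,9],[9,0],[13,14],[15,0],[21,16],[39,2],[40,1],[41,9],[44,16],[47,0]]
[[6,9],[9,0],[13,14],[15,1],[21,16],[39,2],[40,1],[41,9],[44,16],[47,0]]
[[6,9],[9,0],[13,14],[15,1],[21,16],[39,2],[40,1],[41,9],[44,16],[47,0]]
[[6,9],[9,0],[13,14],[15,1],[21,16],[39,2],[40,1],[41,9],[44,16],[47,4],[48,0]]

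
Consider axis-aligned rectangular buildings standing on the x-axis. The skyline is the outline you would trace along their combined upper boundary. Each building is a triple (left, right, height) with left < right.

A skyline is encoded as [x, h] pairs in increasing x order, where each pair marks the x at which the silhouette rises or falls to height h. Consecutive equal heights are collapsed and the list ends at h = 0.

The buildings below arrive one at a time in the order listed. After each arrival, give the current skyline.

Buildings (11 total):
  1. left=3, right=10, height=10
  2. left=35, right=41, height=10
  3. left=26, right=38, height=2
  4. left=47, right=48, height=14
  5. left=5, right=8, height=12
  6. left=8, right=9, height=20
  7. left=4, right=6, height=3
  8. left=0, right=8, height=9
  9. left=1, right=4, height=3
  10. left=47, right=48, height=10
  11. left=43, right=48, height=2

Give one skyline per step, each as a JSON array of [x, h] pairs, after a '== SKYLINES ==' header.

== SKYLINES ==
[[3,10],[10,0]]
[[3,10],[10,0],[35,10],[41,0]]
[[3,10],[10,0],[26,2],[35,10],[41,0]]
[[3,10],[10,0],[26,2],[35,10],[41,0],[47,14],[48,0]]
[[3,10],[5,12],[8,10],[10,0],[26,2],[35,10],[41,0],[47,14],[48,0]]
[[3,10],[5,12],[8,20],[9,10],[10,0],[26,2],[35,10],[41,0],[47,14],[48,0]]
[[3,10],[5,12],[8,20],[9,10],[10,0],[26,2],[35,10],[41,0],[47,14],[48,0]]
[[0,9],[3,10],[5,12],[8,20],[9,10],[10,0],[26,2],[35,10],[41,0],[47,14],[48,0]]
[[0,9],[3,10],[5,12],[8,20],[9,10],[10,0],[26,2],[35,10],[41,0],[47,14],[48,0]]
[[0,9],[3,10],[5,12],[8,20],[9,10],[10,0],[26,2],[35,10],[41,0],[47,14],[48,0]]
[[0,9],[3,10],[5,12],[8,20],[9,10],[10,0],[26,2],[35,10],[41,0],[43,2],[47,14],[48,0]]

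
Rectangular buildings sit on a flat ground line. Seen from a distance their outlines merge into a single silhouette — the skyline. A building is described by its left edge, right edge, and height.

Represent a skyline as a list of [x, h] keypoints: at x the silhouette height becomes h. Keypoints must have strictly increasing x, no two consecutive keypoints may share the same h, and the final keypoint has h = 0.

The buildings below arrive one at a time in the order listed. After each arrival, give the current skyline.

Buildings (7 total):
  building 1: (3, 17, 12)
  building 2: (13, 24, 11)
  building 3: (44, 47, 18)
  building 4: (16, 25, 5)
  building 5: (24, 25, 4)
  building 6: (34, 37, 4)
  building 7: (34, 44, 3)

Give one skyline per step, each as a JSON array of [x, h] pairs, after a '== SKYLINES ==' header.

== SKYLINES ==
[[3,12],[17,0]]
[[3,12],[17,11],[24,0]]
[[3,12],[17,11],[24,0],[44,18],[47,0]]
[[3,12],[17,11],[24,5],[25,0],[44,18],[47,0]]
[[3,12],[17,11],[24,5],[25,0],[44,18],[47,0]]
[[3,12],[17,11],[24,5],[25,0],[34,4],[37,0],[44,18],[47,0]]
[[3,12],[17,11],[24,5],[25,0],[34,4],[37,3],[44,18],[47,0]]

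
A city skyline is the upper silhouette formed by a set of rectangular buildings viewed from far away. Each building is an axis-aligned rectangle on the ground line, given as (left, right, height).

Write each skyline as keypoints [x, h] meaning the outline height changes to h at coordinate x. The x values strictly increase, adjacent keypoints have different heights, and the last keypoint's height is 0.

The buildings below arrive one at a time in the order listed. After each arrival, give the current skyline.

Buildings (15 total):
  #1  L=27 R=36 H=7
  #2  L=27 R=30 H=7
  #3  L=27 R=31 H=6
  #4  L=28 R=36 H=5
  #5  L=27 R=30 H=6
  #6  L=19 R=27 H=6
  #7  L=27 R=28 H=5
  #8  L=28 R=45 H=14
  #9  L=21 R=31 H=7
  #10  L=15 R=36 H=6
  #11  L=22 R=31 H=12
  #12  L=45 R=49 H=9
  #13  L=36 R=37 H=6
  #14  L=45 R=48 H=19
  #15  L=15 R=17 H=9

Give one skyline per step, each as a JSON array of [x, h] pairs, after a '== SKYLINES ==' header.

== SKYLINES ==
[[27,7],[36,0]]
[[27,7],[36,0]]
[[27,7],[36,0]]
[[27,7],[36,0]]
[[27,7],[36,0]]
[[19,6],[27,7],[36,0]]
[[19,6],[27,7],[36,0]]
[[19,6],[27,7],[28,14],[45,0]]
[[19,6],[21,7],[28,14],[45,0]]
[[15,6],[21,7],[28,14],[45,0]]
[[15,6],[21,7],[22,12],[28,14],[45,0]]
[[15,6],[21,7],[22,12],[28,14],[45,9],[49,0]]
[[15,6],[21,7],[22,12],[28,14],[45,9],[49,0]]
[[15,6],[21,7],[22,12],[28,14],[45,19],[48,9],[49,0]]
[[15,9],[17,6],[21,7],[22,12],[28,14],[45,19],[48,9],[49,0]]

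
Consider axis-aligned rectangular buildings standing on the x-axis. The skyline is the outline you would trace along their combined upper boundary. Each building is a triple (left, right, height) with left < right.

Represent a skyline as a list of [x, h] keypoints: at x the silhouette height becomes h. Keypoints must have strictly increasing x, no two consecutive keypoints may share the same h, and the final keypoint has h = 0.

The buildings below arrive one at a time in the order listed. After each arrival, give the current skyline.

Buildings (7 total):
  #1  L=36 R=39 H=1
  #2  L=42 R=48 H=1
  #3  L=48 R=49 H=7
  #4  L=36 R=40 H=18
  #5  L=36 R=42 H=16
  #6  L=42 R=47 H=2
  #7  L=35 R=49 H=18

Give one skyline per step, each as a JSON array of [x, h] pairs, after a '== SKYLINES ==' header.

== SKYLINES ==
[[36,1],[39,0]]
[[36,1],[39,0],[42,1],[48,0]]
[[36,1],[39,0],[42,1],[48,7],[49,0]]
[[36,18],[40,0],[42,1],[48,7],[49,0]]
[[36,18],[40,16],[42,1],[48,7],[49,0]]
[[36,18],[40,16],[42,2],[47,1],[48,7],[49,0]]
[[35,18],[49,0]]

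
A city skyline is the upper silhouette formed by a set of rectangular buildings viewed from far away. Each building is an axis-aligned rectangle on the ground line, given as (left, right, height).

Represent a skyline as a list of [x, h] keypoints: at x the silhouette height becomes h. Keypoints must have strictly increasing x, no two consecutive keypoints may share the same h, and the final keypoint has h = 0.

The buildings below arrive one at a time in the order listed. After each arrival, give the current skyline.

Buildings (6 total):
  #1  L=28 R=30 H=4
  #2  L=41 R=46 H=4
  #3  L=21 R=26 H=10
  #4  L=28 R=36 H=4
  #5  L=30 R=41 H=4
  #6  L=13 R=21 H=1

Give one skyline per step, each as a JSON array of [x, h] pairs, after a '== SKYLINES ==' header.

== SKYLINES ==
[[28,4],[30,0]]
[[28,4],[30,0],[41,4],[46,0]]
[[21,10],[26,0],[28,4],[30,0],[41,4],[46,0]]
[[21,10],[26,0],[28,4],[36,0],[41,4],[46,0]]
[[21,10],[26,0],[28,4],[46,0]]
[[13,1],[21,10],[26,0],[28,4],[46,0]]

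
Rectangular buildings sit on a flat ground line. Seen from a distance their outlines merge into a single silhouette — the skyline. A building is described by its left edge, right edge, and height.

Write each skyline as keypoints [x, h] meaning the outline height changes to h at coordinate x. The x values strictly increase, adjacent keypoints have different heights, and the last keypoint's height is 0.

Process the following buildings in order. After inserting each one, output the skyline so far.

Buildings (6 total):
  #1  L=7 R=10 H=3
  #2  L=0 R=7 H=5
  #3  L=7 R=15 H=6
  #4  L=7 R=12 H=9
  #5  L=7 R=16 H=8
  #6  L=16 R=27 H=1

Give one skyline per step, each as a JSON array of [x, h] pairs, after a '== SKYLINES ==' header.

== SKYLINES ==
[[7,3],[10,0]]
[[0,5],[7,3],[10,0]]
[[0,5],[7,6],[15,0]]
[[0,5],[7,9],[12,6],[15,0]]
[[0,5],[7,9],[12,8],[16,0]]
[[0,5],[7,9],[12,8],[16,1],[27,0]]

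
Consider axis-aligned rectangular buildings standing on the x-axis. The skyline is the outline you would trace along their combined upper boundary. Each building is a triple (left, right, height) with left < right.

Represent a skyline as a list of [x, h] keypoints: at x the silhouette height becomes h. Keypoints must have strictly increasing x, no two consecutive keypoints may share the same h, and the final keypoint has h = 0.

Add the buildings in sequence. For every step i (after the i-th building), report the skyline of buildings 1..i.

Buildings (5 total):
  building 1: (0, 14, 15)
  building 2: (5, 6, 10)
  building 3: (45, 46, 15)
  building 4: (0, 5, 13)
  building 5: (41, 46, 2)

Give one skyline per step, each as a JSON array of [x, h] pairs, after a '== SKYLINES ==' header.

== SKYLINES ==
[[0,15],[14,0]]
[[0,15],[14,0]]
[[0,15],[14,0],[45,15],[46,0]]
[[0,15],[14,0],[45,15],[46,0]]
[[0,15],[14,0],[41,2],[45,15],[46,0]]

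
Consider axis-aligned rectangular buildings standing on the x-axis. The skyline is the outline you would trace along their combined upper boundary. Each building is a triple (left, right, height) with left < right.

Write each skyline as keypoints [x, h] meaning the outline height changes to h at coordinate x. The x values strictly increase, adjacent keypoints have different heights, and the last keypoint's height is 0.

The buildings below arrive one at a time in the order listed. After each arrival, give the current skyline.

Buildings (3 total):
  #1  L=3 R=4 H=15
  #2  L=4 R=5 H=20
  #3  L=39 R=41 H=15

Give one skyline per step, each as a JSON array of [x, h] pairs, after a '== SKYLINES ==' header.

== SKYLINES ==
[[3,15],[4,0]]
[[3,15],[4,20],[5,0]]
[[3,15],[4,20],[5,0],[39,15],[41,0]]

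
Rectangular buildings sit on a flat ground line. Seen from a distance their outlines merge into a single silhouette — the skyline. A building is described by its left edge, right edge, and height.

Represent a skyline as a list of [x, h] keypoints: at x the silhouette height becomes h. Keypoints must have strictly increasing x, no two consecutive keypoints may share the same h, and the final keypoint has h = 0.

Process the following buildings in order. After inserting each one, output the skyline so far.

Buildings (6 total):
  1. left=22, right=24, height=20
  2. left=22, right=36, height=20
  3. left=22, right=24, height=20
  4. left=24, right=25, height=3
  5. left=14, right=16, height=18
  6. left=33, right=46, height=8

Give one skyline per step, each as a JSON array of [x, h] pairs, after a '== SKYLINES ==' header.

== SKYLINES ==
[[22,20],[24,0]]
[[22,20],[36,0]]
[[22,20],[36,0]]
[[22,20],[36,0]]
[[14,18],[16,0],[22,20],[36,0]]
[[14,18],[16,0],[22,20],[36,8],[46,0]]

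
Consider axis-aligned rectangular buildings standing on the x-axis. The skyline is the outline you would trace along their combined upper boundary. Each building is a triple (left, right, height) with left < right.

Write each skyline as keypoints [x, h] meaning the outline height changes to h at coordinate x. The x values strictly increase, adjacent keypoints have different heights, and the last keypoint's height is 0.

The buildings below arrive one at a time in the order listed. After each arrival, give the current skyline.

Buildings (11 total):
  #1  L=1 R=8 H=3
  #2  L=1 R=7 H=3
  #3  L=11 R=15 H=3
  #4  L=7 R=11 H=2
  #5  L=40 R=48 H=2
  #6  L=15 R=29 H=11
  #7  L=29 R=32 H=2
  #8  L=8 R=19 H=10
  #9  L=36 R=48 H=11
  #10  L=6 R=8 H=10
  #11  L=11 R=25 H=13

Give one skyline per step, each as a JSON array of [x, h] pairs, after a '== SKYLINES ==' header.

== SKYLINES ==
[[1,3],[8,0]]
[[1,3],[8,0]]
[[1,3],[8,0],[11,3],[15,0]]
[[1,3],[8,2],[11,3],[15,0]]
[[1,3],[8,2],[11,3],[15,0],[40,2],[48,0]]
[[1,3],[8,2],[11,3],[15,11],[29,0],[40,2],[48,0]]
[[1,3],[8,2],[11,3],[15,11],[29,2],[32,0],[40,2],[48,0]]
[[1,3],[8,10],[15,11],[29,2],[32,0],[40,2],[48,0]]
[[1,3],[8,10],[15,11],[29,2],[32,0],[36,11],[48,0]]
[[1,3],[6,10],[15,11],[29,2],[32,0],[36,11],[48,0]]
[[1,3],[6,10],[11,13],[25,11],[29,2],[32,0],[36,11],[48,0]]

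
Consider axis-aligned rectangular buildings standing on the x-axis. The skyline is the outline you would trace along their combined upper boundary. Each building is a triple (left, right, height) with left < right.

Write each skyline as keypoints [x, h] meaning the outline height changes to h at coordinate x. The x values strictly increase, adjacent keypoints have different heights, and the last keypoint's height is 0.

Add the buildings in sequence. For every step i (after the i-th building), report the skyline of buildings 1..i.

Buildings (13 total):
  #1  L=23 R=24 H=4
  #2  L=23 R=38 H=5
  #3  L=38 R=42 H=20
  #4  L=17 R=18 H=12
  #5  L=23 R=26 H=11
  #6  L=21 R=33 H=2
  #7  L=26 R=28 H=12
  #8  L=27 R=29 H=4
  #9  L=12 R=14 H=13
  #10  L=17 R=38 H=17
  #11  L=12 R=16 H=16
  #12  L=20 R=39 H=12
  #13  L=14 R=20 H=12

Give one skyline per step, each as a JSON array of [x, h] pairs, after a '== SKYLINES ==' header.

== SKYLINES ==
[[23,4],[24,0]]
[[23,5],[38,0]]
[[23,5],[38,20],[42,0]]
[[17,12],[18,0],[23,5],[38,20],[42,0]]
[[17,12],[18,0],[23,11],[26,5],[38,20],[42,0]]
[[17,12],[18,0],[21,2],[23,11],[26,5],[38,20],[42,0]]
[[17,12],[18,0],[21,2],[23,11],[26,12],[28,5],[38,20],[42,0]]
[[17,12],[18,0],[21,2],[23,11],[26,12],[28,5],[38,20],[42,0]]
[[12,13],[14,0],[17,12],[18,0],[21,2],[23,11],[26,12],[28,5],[38,20],[42,0]]
[[12,13],[14,0],[17,17],[38,20],[42,0]]
[[12,16],[16,0],[17,17],[38,20],[42,0]]
[[12,16],[16,0],[17,17],[38,20],[42,0]]
[[12,16],[16,12],[17,17],[38,20],[42,0]]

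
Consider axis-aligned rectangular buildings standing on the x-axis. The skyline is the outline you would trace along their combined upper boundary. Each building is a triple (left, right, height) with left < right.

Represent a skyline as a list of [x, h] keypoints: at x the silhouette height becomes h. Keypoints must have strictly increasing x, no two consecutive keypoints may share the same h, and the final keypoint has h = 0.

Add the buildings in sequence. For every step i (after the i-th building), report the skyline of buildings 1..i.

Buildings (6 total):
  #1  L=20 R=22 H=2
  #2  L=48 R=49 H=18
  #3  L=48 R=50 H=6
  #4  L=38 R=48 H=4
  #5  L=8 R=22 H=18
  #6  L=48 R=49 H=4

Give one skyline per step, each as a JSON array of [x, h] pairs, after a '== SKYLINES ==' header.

== SKYLINES ==
[[20,2],[22,0]]
[[20,2],[22,0],[48,18],[49,0]]
[[20,2],[22,0],[48,18],[49,6],[50,0]]
[[20,2],[22,0],[38,4],[48,18],[49,6],[50,0]]
[[8,18],[22,0],[38,4],[48,18],[49,6],[50,0]]
[[8,18],[22,0],[38,4],[48,18],[49,6],[50,0]]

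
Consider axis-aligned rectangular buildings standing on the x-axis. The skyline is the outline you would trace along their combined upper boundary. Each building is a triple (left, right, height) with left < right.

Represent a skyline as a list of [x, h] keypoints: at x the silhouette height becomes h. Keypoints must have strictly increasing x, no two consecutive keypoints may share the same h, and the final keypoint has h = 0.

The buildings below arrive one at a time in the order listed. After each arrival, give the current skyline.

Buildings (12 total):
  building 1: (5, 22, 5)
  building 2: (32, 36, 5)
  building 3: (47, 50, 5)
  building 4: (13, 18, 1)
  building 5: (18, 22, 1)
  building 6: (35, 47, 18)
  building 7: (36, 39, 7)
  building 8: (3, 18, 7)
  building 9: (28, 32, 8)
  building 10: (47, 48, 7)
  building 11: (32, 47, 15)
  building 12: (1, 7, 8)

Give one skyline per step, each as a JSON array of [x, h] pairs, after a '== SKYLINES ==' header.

== SKYLINES ==
[[5,5],[22,0]]
[[5,5],[22,0],[32,5],[36,0]]
[[5,5],[22,0],[32,5],[36,0],[47,5],[50,0]]
[[5,5],[22,0],[32,5],[36,0],[47,5],[50,0]]
[[5,5],[22,0],[32,5],[36,0],[47,5],[50,0]]
[[5,5],[22,0],[32,5],[35,18],[47,5],[50,0]]
[[5,5],[22,0],[32,5],[35,18],[47,5],[50,0]]
[[3,7],[18,5],[22,0],[32,5],[35,18],[47,5],[50,0]]
[[3,7],[18,5],[22,0],[28,8],[32,5],[35,18],[47,5],[50,0]]
[[3,7],[18,5],[22,0],[28,8],[32,5],[35,18],[47,7],[48,5],[50,0]]
[[3,7],[18,5],[22,0],[28,8],[32,15],[35,18],[47,7],[48,5],[50,0]]
[[1,8],[7,7],[18,5],[22,0],[28,8],[32,15],[35,18],[47,7],[48,5],[50,0]]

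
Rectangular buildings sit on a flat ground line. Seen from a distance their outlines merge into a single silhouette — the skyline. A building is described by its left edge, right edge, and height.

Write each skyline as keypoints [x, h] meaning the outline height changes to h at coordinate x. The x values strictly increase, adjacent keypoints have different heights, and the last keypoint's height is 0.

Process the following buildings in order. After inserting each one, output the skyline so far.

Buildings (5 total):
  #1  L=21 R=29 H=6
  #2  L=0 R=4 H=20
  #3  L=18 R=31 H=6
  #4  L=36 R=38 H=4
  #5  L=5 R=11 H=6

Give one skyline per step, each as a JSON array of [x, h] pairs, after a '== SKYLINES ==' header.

== SKYLINES ==
[[21,6],[29,0]]
[[0,20],[4,0],[21,6],[29,0]]
[[0,20],[4,0],[18,6],[31,0]]
[[0,20],[4,0],[18,6],[31,0],[36,4],[38,0]]
[[0,20],[4,0],[5,6],[11,0],[18,6],[31,0],[36,4],[38,0]]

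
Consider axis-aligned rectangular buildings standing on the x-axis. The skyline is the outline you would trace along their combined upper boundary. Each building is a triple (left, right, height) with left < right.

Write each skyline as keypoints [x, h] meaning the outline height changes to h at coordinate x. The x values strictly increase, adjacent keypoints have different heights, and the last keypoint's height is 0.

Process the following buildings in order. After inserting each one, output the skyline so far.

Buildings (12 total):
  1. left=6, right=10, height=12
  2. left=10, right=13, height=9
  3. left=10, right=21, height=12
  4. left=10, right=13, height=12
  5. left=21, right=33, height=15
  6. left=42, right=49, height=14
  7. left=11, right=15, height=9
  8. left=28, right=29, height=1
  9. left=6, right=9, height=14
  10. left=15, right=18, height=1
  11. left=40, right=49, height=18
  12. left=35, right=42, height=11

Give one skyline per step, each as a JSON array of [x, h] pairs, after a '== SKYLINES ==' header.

== SKYLINES ==
[[6,12],[10,0]]
[[6,12],[10,9],[13,0]]
[[6,12],[21,0]]
[[6,12],[21,0]]
[[6,12],[21,15],[33,0]]
[[6,12],[21,15],[33,0],[42,14],[49,0]]
[[6,12],[21,15],[33,0],[42,14],[49,0]]
[[6,12],[21,15],[33,0],[42,14],[49,0]]
[[6,14],[9,12],[21,15],[33,0],[42,14],[49,0]]
[[6,14],[9,12],[21,15],[33,0],[42,14],[49,0]]
[[6,14],[9,12],[21,15],[33,0],[40,18],[49,0]]
[[6,14],[9,12],[21,15],[33,0],[35,11],[40,18],[49,0]]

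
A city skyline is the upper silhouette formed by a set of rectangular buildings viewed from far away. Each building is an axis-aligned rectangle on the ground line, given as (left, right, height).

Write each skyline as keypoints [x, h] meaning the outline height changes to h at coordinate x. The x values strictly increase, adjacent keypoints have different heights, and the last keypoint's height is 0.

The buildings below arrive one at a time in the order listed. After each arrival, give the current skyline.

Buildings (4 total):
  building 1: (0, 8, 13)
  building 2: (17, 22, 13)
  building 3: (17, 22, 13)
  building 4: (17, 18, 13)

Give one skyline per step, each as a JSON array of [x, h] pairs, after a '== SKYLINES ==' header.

== SKYLINES ==
[[0,13],[8,0]]
[[0,13],[8,0],[17,13],[22,0]]
[[0,13],[8,0],[17,13],[22,0]]
[[0,13],[8,0],[17,13],[22,0]]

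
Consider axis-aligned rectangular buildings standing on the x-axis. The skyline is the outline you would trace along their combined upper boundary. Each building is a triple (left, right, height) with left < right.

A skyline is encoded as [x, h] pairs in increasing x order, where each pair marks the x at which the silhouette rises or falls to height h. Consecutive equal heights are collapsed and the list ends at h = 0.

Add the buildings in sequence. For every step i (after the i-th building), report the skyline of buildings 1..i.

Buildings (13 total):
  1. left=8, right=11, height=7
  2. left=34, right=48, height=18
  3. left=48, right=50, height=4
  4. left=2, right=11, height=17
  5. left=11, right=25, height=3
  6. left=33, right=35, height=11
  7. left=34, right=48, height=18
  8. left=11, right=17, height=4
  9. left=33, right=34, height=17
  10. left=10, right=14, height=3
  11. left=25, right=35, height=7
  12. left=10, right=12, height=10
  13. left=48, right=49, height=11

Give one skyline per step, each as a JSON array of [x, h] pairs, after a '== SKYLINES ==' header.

== SKYLINES ==
[[8,7],[11,0]]
[[8,7],[11,0],[34,18],[48,0]]
[[8,7],[11,0],[34,18],[48,4],[50,0]]
[[2,17],[11,0],[34,18],[48,4],[50,0]]
[[2,17],[11,3],[25,0],[34,18],[48,4],[50,0]]
[[2,17],[11,3],[25,0],[33,11],[34,18],[48,4],[50,0]]
[[2,17],[11,3],[25,0],[33,11],[34,18],[48,4],[50,0]]
[[2,17],[11,4],[17,3],[25,0],[33,11],[34,18],[48,4],[50,0]]
[[2,17],[11,4],[17,3],[25,0],[33,17],[34,18],[48,4],[50,0]]
[[2,17],[11,4],[17,3],[25,0],[33,17],[34,18],[48,4],[50,0]]
[[2,17],[11,4],[17,3],[25,7],[33,17],[34,18],[48,4],[50,0]]
[[2,17],[11,10],[12,4],[17,3],[25,7],[33,17],[34,18],[48,4],[50,0]]
[[2,17],[11,10],[12,4],[17,3],[25,7],[33,17],[34,18],[48,11],[49,4],[50,0]]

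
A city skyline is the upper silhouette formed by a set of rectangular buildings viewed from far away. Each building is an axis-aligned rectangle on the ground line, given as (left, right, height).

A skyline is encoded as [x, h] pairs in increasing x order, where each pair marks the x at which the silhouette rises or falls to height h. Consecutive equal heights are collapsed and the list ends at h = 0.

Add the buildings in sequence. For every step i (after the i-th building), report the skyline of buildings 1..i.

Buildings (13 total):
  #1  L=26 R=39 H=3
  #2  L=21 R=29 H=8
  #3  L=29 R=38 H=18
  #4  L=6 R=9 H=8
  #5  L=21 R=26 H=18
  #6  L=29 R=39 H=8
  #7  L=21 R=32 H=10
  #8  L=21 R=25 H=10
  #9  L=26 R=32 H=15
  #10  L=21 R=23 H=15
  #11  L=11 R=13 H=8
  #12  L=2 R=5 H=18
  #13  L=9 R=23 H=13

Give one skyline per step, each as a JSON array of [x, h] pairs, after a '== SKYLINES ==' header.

== SKYLINES ==
[[26,3],[39,0]]
[[21,8],[29,3],[39,0]]
[[21,8],[29,18],[38,3],[39,0]]
[[6,8],[9,0],[21,8],[29,18],[38,3],[39,0]]
[[6,8],[9,0],[21,18],[26,8],[29,18],[38,3],[39,0]]
[[6,8],[9,0],[21,18],[26,8],[29,18],[38,8],[39,0]]
[[6,8],[9,0],[21,18],[26,10],[29,18],[38,8],[39,0]]
[[6,8],[9,0],[21,18],[26,10],[29,18],[38,8],[39,0]]
[[6,8],[9,0],[21,18],[26,15],[29,18],[38,8],[39,0]]
[[6,8],[9,0],[21,18],[26,15],[29,18],[38,8],[39,0]]
[[6,8],[9,0],[11,8],[13,0],[21,18],[26,15],[29,18],[38,8],[39,0]]
[[2,18],[5,0],[6,8],[9,0],[11,8],[13,0],[21,18],[26,15],[29,18],[38,8],[39,0]]
[[2,18],[5,0],[6,8],[9,13],[21,18],[26,15],[29,18],[38,8],[39,0]]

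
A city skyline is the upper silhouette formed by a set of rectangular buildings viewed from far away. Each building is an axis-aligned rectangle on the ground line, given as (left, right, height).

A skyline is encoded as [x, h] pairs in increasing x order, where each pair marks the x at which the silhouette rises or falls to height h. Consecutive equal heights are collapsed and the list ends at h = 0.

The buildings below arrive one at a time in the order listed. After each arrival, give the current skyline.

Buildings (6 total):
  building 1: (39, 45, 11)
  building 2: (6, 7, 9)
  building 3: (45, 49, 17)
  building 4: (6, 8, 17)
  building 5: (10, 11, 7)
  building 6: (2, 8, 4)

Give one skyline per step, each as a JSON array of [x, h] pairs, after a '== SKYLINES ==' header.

== SKYLINES ==
[[39,11],[45,0]]
[[6,9],[7,0],[39,11],[45,0]]
[[6,9],[7,0],[39,11],[45,17],[49,0]]
[[6,17],[8,0],[39,11],[45,17],[49,0]]
[[6,17],[8,0],[10,7],[11,0],[39,11],[45,17],[49,0]]
[[2,4],[6,17],[8,0],[10,7],[11,0],[39,11],[45,17],[49,0]]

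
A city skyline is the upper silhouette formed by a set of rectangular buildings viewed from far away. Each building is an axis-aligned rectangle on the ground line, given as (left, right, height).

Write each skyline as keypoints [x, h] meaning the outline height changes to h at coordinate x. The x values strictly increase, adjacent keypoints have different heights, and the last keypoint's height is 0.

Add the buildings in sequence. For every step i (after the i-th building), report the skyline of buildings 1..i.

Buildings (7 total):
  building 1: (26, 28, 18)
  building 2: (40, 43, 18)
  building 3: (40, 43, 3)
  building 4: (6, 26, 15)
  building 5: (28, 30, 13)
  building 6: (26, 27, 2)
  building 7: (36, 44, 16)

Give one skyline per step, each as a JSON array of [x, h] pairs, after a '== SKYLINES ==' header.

== SKYLINES ==
[[26,18],[28,0]]
[[26,18],[28,0],[40,18],[43,0]]
[[26,18],[28,0],[40,18],[43,0]]
[[6,15],[26,18],[28,0],[40,18],[43,0]]
[[6,15],[26,18],[28,13],[30,0],[40,18],[43,0]]
[[6,15],[26,18],[28,13],[30,0],[40,18],[43,0]]
[[6,15],[26,18],[28,13],[30,0],[36,16],[40,18],[43,16],[44,0]]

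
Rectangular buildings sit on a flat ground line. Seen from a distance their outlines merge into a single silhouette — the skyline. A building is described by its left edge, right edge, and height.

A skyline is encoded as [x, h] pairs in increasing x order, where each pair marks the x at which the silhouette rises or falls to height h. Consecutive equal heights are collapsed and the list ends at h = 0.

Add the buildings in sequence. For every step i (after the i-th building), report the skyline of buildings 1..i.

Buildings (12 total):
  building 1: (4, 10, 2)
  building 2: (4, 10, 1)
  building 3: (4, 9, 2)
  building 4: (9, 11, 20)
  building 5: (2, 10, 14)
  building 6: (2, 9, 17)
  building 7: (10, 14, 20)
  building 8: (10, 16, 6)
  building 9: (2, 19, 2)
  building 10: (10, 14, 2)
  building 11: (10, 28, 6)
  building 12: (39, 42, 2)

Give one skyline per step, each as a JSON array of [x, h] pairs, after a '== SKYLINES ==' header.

== SKYLINES ==
[[4,2],[10,0]]
[[4,2],[10,0]]
[[4,2],[10,0]]
[[4,2],[9,20],[11,0]]
[[2,14],[9,20],[11,0]]
[[2,17],[9,20],[11,0]]
[[2,17],[9,20],[14,0]]
[[2,17],[9,20],[14,6],[16,0]]
[[2,17],[9,20],[14,6],[16,2],[19,0]]
[[2,17],[9,20],[14,6],[16,2],[19,0]]
[[2,17],[9,20],[14,6],[28,0]]
[[2,17],[9,20],[14,6],[28,0],[39,2],[42,0]]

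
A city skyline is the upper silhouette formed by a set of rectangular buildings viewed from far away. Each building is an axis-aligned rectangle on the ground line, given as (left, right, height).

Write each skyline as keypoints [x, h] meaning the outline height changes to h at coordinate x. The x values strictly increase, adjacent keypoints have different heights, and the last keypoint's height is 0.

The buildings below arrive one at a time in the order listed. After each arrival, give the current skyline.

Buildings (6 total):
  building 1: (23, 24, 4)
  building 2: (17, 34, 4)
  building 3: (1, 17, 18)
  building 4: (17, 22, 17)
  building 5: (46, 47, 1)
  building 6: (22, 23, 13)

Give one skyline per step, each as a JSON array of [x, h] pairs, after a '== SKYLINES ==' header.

== SKYLINES ==
[[23,4],[24,0]]
[[17,4],[34,0]]
[[1,18],[17,4],[34,0]]
[[1,18],[17,17],[22,4],[34,0]]
[[1,18],[17,17],[22,4],[34,0],[46,1],[47,0]]
[[1,18],[17,17],[22,13],[23,4],[34,0],[46,1],[47,0]]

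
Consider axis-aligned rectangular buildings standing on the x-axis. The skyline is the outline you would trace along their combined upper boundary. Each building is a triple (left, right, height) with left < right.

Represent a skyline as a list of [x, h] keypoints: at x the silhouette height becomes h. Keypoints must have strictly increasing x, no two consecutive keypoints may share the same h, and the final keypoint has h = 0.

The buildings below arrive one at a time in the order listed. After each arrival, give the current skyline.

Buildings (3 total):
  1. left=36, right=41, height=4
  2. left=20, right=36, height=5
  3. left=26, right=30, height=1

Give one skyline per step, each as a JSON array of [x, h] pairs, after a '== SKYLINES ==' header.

== SKYLINES ==
[[36,4],[41,0]]
[[20,5],[36,4],[41,0]]
[[20,5],[36,4],[41,0]]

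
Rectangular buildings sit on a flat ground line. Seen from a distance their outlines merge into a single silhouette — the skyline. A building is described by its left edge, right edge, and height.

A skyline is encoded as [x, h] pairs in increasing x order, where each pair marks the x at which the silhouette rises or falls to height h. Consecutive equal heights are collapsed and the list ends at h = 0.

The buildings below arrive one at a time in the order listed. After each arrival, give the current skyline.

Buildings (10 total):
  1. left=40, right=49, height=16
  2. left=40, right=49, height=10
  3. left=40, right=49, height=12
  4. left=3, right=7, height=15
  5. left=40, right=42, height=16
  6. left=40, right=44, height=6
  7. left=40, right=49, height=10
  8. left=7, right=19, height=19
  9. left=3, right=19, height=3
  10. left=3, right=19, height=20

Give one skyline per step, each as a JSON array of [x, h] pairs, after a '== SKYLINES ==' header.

== SKYLINES ==
[[40,16],[49,0]]
[[40,16],[49,0]]
[[40,16],[49,0]]
[[3,15],[7,0],[40,16],[49,0]]
[[3,15],[7,0],[40,16],[49,0]]
[[3,15],[7,0],[40,16],[49,0]]
[[3,15],[7,0],[40,16],[49,0]]
[[3,15],[7,19],[19,0],[40,16],[49,0]]
[[3,15],[7,19],[19,0],[40,16],[49,0]]
[[3,20],[19,0],[40,16],[49,0]]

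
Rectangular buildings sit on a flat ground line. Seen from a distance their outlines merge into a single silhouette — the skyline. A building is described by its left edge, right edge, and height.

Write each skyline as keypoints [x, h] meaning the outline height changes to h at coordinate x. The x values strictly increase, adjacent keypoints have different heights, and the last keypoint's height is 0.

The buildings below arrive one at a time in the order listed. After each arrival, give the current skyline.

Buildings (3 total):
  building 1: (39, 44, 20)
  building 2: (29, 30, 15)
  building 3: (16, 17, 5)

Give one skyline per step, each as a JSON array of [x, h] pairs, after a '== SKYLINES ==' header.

== SKYLINES ==
[[39,20],[44,0]]
[[29,15],[30,0],[39,20],[44,0]]
[[16,5],[17,0],[29,15],[30,0],[39,20],[44,0]]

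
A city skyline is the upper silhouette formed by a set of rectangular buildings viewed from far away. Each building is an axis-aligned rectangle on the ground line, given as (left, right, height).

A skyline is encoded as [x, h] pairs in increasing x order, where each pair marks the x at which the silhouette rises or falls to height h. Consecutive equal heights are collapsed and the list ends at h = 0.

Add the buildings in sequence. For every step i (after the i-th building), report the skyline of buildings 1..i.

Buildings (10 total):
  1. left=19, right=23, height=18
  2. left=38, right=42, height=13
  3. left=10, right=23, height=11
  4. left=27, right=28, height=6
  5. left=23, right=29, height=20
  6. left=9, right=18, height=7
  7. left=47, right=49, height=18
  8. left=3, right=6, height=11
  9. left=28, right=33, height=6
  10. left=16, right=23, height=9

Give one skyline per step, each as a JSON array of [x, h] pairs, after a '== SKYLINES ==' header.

== SKYLINES ==
[[19,18],[23,0]]
[[19,18],[23,0],[38,13],[42,0]]
[[10,11],[19,18],[23,0],[38,13],[42,0]]
[[10,11],[19,18],[23,0],[27,6],[28,0],[38,13],[42,0]]
[[10,11],[19,18],[23,20],[29,0],[38,13],[42,0]]
[[9,7],[10,11],[19,18],[23,20],[29,0],[38,13],[42,0]]
[[9,7],[10,11],[19,18],[23,20],[29,0],[38,13],[42,0],[47,18],[49,0]]
[[3,11],[6,0],[9,7],[10,11],[19,18],[23,20],[29,0],[38,13],[42,0],[47,18],[49,0]]
[[3,11],[6,0],[9,7],[10,11],[19,18],[23,20],[29,6],[33,0],[38,13],[42,0],[47,18],[49,0]]
[[3,11],[6,0],[9,7],[10,11],[19,18],[23,20],[29,6],[33,0],[38,13],[42,0],[47,18],[49,0]]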